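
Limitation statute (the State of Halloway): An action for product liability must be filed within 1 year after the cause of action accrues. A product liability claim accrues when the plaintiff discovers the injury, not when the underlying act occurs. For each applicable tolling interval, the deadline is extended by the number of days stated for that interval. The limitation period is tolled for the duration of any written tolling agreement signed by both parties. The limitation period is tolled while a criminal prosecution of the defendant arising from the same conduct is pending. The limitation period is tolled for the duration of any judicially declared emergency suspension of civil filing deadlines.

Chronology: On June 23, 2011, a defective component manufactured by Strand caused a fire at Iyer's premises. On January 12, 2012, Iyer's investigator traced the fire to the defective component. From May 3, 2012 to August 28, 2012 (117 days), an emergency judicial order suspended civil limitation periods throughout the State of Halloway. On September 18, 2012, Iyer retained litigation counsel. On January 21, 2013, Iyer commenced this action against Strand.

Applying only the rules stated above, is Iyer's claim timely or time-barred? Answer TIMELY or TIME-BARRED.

The claim did not accrue until Iyer discovered the injury on January 12, 2012; the June 23, 2011 act date does not start the clock under the stated rule.
The untolled deadline — 1 year after January 12, 2012 — is January 12, 2013.
The emergency suspension of filing deadlines from May 3, 2012 to August 28, 2012 tolled the period for 117 days, extending the deadline to May 9, 2013.
The other events in the timeline have no effect on the limitation period under the stated rules.
Filing on January 21, 2013 beat the May 9, 2013 deadline — the action is timely.

TIMELY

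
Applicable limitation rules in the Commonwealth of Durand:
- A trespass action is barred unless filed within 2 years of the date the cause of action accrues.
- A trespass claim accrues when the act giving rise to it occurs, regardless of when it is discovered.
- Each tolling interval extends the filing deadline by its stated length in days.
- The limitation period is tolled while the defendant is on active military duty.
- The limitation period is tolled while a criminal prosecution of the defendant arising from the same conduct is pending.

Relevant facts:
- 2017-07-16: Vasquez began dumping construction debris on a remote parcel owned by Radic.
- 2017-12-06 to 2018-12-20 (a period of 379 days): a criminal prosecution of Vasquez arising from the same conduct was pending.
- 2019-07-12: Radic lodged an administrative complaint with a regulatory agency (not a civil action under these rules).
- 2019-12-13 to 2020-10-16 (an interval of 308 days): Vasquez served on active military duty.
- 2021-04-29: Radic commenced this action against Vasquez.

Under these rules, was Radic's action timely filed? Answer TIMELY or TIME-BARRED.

The cause of action accrued on 2017-07-16, the date of the act.
Adding the 2 years base period to 2017-07-16 gives a deadline of 2019-07-16, before any tolling.
The period was tolled for 379 days by the pending criminal prosecution (2017-12-06 to 2018-12-20), pushing the deadline to 2020-07-29.
Because the defendant's active military service ran from 2019-12-13 to 2020-10-16, the deadline is extended by 308 days to 2021-06-02.
The other events in the timeline have no effect on the limitation period under the stated rules.
The 2021-04-29 filing precedes the 2021-06-02 deadline; the claim is timely.

TIMELY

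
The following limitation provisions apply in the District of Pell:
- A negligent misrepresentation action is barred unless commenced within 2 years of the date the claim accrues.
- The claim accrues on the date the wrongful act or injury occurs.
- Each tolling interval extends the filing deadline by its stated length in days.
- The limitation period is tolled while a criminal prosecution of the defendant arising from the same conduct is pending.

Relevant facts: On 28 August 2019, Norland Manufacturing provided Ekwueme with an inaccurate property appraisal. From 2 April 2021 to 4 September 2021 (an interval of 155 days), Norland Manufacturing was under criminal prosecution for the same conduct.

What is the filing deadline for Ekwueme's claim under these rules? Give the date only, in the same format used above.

30 January 2022

The limitation period began to run on 28 August 2019.
2 years from 28 August 2019 is 28 August 2021.
The period was tolled for 155 days by the pending criminal prosecution (2 April 2021 to 4 September 2021), pushing the deadline to 30 January 2022.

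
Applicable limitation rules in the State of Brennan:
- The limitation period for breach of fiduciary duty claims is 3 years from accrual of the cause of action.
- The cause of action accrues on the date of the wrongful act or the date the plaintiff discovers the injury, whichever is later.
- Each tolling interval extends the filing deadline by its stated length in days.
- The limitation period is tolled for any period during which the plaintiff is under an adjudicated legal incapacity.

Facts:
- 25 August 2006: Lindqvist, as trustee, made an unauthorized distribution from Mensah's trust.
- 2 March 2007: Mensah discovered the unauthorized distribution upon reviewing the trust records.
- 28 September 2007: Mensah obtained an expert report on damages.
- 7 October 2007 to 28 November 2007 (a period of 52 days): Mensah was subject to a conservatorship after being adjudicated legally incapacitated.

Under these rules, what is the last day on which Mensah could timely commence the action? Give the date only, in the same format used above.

Because discovery on 2 March 2007 post-dates the 25 August 2006 act, accrual under the later-of rule falls on 2 March 2007.
3 years from 2 March 2007 is 2 March 2010.
Because the plaintiff's legal incapacity ran from 7 October 2007 to 28 November 2007, the deadline is extended by 52 days to 23 April 2010.
The other events in the timeline have no effect on the limitation period under the stated rules.

23 April 2010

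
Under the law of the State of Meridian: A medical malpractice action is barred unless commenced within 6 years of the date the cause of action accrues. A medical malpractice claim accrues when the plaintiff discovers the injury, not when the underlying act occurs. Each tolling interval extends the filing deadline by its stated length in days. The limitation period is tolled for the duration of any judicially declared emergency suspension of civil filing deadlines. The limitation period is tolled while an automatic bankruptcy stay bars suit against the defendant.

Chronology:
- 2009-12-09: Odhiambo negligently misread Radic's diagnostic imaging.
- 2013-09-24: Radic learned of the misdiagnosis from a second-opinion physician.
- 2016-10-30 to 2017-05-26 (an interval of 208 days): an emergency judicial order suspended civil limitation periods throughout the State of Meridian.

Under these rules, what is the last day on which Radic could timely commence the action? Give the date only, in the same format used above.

2020-04-19

The claim did not accrue until Radic discovered the injury on 2013-09-24; the 2009-12-09 act date does not start the clock under the stated rule.
Adding the 6 years base period to 2013-09-24 gives a deadline of 2019-09-24, before any tolling.
The period was tolled for 208 days by the emergency suspension of filing deadlines (2016-10-30 to 2017-05-26), pushing the deadline to 2020-04-19.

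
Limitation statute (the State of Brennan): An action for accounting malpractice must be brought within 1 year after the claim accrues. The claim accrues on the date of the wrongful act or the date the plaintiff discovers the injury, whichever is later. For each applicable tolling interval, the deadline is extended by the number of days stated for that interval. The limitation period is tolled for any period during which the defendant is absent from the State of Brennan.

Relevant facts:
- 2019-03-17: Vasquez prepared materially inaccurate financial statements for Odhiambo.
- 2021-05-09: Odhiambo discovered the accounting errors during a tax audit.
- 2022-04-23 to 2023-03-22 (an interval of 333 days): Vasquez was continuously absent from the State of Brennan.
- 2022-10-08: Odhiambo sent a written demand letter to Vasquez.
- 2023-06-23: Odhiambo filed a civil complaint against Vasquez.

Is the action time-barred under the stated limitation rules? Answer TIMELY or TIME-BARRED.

The claim accrued on 2021-05-09 — the later of the 2019-03-17 act and the 2021-05-09 discovery.
1 year from 2021-05-09 is 2022-05-09.
The defendant's absence from the jurisdiction from 2022-04-23 to 2023-03-22 tolled the period for 333 days, extending the deadline to 2023-04-07.
None of the other events listed affects the running of the period under the stated rules.
The 2023-06-23 filing falls after the 2023-04-07 deadline; the claim is time-barred.

TIME-BARRED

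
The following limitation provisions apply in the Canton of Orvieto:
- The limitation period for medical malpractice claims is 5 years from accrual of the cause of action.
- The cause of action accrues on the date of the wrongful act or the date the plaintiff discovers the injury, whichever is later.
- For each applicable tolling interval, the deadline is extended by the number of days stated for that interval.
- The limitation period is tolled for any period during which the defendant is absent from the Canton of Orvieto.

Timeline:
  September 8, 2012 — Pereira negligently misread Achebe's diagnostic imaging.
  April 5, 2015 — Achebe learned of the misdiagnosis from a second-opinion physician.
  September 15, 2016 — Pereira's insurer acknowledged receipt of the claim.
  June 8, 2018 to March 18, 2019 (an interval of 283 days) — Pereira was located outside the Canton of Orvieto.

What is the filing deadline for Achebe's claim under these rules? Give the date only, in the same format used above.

January 13, 2021

Taking the later of the act (September 8, 2012) and discovery (April 5, 2015), the claim accrued on April 5, 2015.
Adding the 5 years base period to April 5, 2015 gives a deadline of April 5, 2020, before any tolling.
The period was tolled for 283 days by the defendant's absence from the jurisdiction (June 8, 2018 to March 18, 2019), pushing the deadline to January 13, 2021.
The other events in the timeline have no effect on the limitation period under the stated rules.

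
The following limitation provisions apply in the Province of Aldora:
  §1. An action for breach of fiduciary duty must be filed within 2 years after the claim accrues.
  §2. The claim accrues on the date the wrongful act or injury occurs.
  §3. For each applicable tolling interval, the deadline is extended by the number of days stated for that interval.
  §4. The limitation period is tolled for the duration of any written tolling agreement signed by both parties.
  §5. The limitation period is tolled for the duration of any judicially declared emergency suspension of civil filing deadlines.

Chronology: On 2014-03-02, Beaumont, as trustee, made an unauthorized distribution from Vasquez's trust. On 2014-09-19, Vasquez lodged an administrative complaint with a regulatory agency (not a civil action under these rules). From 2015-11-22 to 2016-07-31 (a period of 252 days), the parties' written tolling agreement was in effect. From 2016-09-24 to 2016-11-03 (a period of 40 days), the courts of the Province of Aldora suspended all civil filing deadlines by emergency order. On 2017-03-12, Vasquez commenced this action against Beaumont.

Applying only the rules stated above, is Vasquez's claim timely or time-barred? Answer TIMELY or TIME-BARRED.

The claim accrued on 2014-03-02, the date of the act.
2 years from 2014-03-02 is 2016-03-02.
Because the written tolling agreement ran from 2015-11-22 to 2016-07-31, the deadline is extended by 252 days to 2016-11-09.
The emergency suspension of filing deadlines from 2016-09-24 to 2016-11-03 tolled the period for 40 days, extending the deadline to 2016-12-19.
Nothing else in the chronology tolls or restarts the period.
Filing on 2017-03-12 missed the 2016-12-19 deadline — the action is time-barred.

TIME-BARRED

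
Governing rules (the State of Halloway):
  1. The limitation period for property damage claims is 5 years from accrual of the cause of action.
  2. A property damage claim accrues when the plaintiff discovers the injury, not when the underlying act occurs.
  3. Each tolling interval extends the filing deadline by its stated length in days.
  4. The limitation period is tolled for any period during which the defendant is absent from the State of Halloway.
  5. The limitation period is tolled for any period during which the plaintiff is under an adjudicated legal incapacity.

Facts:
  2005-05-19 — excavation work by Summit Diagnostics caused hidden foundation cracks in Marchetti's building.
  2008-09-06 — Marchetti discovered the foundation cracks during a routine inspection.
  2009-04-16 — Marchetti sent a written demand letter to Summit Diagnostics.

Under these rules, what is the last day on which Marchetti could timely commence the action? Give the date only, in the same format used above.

Accrual is tied to discovery, so the period began on 2008-09-06 rather than on 2005-05-19 when the act occurred.
Adding the 5 years base period to 2008-09-06 gives a deadline of 2013-09-06, before any tolling.
None of the other events listed affects the running of the period under the stated rules.

2013-09-06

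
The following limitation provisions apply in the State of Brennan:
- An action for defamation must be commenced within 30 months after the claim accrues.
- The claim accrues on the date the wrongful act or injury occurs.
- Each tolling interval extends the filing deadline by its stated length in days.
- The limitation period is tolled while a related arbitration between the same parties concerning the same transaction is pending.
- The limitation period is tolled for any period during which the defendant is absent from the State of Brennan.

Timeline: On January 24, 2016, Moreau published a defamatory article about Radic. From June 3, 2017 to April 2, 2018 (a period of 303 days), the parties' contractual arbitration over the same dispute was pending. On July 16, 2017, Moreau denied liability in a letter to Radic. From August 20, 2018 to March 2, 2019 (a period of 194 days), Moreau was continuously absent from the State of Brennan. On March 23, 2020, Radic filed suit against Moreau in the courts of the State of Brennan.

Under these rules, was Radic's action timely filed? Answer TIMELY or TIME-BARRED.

The claim accrued on January 24, 2016, the date of the act.
The untolled deadline — 30 months after January 24, 2016 — is July 24, 2018.
The period was tolled for 303 days by the pending related arbitration (June 3, 2017 to April 2, 2018), pushing the deadline to May 23, 2019.
Because the defendant's absence from the jurisdiction ran from August 20, 2018 to March 2, 2019, the deadline is extended by 194 days to December 3, 2019.
Nothing else in the chronology tolls or restarts the period.
Radic filed on March 23, 2020, after the December 3, 2019 deadline, so the action is time-barred.

TIME-BARRED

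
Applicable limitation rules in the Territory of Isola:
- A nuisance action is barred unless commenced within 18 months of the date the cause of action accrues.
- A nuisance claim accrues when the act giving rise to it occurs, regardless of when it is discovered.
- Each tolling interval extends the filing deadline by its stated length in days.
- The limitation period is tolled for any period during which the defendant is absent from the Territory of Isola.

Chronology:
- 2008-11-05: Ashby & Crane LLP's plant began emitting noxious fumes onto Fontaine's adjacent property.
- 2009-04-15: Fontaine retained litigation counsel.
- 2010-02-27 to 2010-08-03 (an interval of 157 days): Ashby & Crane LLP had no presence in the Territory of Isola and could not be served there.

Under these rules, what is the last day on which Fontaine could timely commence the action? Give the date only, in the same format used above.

2010-10-09

The claim accrued on 2008-11-05, when the wrongful act occurred.
Adding the 18 months base period to 2008-11-05 gives a deadline of 2010-05-05, before any tolling.
The period was tolled for 157 days by the defendant's absence from the jurisdiction (2010-02-27 to 2010-08-03), pushing the deadline to 2010-10-09.
None of the other events listed affects the running of the period under the stated rules.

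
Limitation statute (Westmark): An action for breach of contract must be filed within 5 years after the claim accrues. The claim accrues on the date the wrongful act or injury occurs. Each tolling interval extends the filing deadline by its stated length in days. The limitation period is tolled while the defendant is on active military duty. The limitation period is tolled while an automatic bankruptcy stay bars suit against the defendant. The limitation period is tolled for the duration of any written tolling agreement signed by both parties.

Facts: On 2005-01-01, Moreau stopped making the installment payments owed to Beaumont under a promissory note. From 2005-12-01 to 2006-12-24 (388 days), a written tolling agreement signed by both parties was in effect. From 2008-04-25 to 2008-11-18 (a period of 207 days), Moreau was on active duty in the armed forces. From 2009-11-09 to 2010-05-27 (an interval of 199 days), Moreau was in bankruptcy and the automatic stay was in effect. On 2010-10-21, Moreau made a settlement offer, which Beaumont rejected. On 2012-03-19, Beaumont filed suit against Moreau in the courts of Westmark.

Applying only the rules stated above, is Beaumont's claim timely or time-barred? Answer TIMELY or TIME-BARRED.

TIME-BARRED

The claim accrued on 2005-01-01, the date of the act.
The untolled deadline — 5 years after 2005-01-01 — is 2010-01-01.
Because the written tolling agreement ran from 2005-12-01 to 2006-12-24, the deadline is extended by 388 days to 2011-01-24.
Because the defendant's active military service ran from 2008-04-25 to 2008-11-18, the deadline is extended by 207 days to 2011-08-19.
Because the automatic bankruptcy stay ran from 2009-11-09 to 2010-05-27, the deadline is extended by 199 days to 2012-03-05.
None of the other events listed affects the running of the period under the stated rules.
Filing on 2012-03-19 missed the 2012-03-05 deadline — the action is time-barred.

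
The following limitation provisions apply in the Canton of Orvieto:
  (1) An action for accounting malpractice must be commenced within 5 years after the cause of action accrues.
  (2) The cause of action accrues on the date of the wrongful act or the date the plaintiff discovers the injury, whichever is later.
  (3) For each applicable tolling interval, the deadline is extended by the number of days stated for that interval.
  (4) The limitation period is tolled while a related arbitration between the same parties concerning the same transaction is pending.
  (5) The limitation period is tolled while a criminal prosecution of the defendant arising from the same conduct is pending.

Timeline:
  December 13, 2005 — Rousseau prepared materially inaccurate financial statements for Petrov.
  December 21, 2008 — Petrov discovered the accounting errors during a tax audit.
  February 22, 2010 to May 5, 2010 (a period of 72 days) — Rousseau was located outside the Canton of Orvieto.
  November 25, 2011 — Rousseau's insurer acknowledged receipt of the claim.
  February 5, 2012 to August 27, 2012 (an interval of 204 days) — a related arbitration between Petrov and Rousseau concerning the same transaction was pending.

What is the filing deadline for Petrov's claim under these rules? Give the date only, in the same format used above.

The claim accrued on December 21, 2008 — the later of the December 13, 2005 act and the December 21, 2008 discovery.
The untolled deadline — 5 years after December 21, 2008 — is December 21, 2013.
The period was tolled for 204 days by the pending related arbitration (February 5, 2012 to August 27, 2012), pushing the deadline to July 13, 2014.
The defendant's absence from the jurisdiction from February 22, 2010 to May 5, 2010 does not toll the period, because no stated rule makes the defendant's absence a tolling event.
None of the other events listed affects the running of the period under the stated rules.

July 13, 2014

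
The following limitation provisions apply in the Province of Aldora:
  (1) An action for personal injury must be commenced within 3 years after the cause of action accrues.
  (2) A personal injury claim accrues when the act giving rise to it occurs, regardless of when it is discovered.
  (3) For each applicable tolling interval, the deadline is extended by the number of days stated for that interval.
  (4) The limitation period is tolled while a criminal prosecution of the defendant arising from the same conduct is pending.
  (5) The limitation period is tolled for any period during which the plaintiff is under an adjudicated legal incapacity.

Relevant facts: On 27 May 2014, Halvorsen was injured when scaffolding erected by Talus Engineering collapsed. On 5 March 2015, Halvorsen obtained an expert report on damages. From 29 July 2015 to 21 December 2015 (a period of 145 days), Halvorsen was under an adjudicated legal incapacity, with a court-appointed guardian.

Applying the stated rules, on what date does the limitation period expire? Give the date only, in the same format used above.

19 October 2017

The limitation period began to run on 27 May 2014.
3 years from 27 May 2014 is 27 May 2017.
The plaintiff's legal incapacity from 29 July 2015 to 21 December 2015 tolled the period for 145 days, extending the deadline to 19 October 2017.
Nothing else in the chronology tolls or restarts the period.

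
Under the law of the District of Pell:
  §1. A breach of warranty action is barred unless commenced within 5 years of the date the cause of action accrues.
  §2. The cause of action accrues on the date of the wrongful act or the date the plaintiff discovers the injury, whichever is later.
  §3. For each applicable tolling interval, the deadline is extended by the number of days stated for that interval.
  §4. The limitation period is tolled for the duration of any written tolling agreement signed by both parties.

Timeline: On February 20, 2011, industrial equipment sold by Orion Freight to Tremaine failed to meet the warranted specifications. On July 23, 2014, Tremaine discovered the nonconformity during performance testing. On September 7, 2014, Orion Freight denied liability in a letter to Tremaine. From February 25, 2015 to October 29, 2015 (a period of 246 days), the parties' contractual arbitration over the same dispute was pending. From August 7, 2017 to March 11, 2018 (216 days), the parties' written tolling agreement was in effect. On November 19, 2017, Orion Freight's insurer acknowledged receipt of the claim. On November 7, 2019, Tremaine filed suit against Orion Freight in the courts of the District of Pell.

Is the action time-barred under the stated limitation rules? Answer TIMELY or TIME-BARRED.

The claim accrued on July 23, 2014 — the later of the February 20, 2011 act and the July 23, 2014 discovery.
5 years from July 23, 2014 is July 23, 2019.
The written tolling agreement from August 7, 2017 to March 11, 2018 tolled the period for 216 days, extending the deadline to February 24, 2020.
No stated provision tolls the period for a pending arbitration, so the interval from February 25, 2015 to October 29, 2015 has no effect on the deadline.
The other events in the timeline have no effect on the limitation period under the stated rules.
The November 7, 2019 filing precedes the February 24, 2020 deadline; the claim is timely.

TIMELY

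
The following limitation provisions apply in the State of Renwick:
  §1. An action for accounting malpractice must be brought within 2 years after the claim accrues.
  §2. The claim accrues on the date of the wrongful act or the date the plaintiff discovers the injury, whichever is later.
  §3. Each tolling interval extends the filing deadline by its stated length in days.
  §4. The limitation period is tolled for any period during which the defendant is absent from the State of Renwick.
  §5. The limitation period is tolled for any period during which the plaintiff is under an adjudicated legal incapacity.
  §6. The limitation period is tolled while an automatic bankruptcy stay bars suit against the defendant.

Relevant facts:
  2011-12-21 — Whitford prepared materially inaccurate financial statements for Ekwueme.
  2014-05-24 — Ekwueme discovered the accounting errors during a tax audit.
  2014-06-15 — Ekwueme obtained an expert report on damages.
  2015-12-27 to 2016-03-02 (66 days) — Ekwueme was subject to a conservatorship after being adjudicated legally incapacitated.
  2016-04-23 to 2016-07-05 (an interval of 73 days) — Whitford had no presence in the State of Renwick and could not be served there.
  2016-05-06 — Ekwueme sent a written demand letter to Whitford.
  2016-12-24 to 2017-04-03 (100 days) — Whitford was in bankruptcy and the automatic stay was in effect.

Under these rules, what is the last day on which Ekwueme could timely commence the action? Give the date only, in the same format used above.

2016-10-10

Taking the later of the act (2011-12-21) and discovery (2014-05-24), the claim accrued on 2014-05-24.
The untolled deadline — 2 years after 2014-05-24 — is 2016-05-24.
The period was tolled for 66 days by the plaintiff's legal incapacity (2015-12-27 to 2016-03-02), pushing the deadline to 2016-07-29.
The defendant's absence from the jurisdiction from 2016-04-23 to 2016-07-05 tolled the period for 73 days, extending the deadline to 2016-10-10.
The automatic bankruptcy stay from 2016-12-24 to 2017-04-03 began after the period had already run on 2016-10-10, so it has no tolling effect.
The other events in the timeline have no effect on the limitation period under the stated rules.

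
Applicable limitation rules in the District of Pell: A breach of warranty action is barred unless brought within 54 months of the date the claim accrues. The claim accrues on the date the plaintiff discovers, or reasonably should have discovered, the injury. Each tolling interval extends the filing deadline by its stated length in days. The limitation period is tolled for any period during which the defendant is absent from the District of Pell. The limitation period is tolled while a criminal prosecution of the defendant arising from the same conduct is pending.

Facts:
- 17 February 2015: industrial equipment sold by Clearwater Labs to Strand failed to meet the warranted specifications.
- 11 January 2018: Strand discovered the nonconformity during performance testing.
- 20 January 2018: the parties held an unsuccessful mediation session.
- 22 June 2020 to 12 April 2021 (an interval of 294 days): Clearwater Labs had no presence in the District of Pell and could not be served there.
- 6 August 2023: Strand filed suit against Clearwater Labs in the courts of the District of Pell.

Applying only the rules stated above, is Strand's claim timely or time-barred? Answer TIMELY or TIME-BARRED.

TIME-BARRED

The claim did not accrue until Strand discovered the injury on 11 January 2018; the 17 February 2015 act date does not start the clock under the stated rule.
Adding the 54 months base period to 11 January 2018 gives a deadline of 11 July 2022, before any tolling.
The defendant's absence from the jurisdiction from 22 June 2020 to 12 April 2021 tolled the period for 294 days, extending the deadline to 1 May 2023.
Nothing else in the chronology tolls or restarts the period.
Filing on 6 August 2023 missed the 1 May 2023 deadline — the action is time-barred.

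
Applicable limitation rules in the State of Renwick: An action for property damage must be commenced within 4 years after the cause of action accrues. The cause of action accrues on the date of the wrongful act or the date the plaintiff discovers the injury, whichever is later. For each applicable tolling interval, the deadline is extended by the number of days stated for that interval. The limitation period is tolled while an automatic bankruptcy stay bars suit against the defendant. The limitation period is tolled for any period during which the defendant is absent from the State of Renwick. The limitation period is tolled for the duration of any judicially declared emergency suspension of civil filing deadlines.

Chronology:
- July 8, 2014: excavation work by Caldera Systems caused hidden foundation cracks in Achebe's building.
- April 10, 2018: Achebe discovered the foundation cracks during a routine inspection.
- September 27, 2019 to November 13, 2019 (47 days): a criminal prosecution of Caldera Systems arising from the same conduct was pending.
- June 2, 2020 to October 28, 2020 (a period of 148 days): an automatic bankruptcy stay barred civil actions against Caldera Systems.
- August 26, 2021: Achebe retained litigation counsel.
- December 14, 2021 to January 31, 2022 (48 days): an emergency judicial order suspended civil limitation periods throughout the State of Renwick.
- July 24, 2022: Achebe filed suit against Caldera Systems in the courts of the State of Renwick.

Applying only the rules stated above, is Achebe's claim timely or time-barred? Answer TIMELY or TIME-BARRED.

Because discovery on April 10, 2018 post-dates the July 8, 2014 act, accrual under the later-of rule falls on April 10, 2018.
Adding the 4 years base period to April 10, 2018 gives a deadline of April 10, 2022, before any tolling.
Because the automatic bankruptcy stay ran from June 2, 2020 to October 28, 2020, the deadline is extended by 148 days to September 5, 2022.
The emergency suspension of filing deadlines from December 14, 2021 to January 31, 2022 tolled the period for 48 days, extending the deadline to October 23, 2022.
The pending criminal prosecution from September 27, 2019 to November 13, 2019 does not toll the period, because no stated rule makes a criminal prosecution a tolling event.
None of the other events listed affects the running of the period under the stated rules.
Filing on July 24, 2022 beat the October 23, 2022 deadline — the action is timely.

TIMELY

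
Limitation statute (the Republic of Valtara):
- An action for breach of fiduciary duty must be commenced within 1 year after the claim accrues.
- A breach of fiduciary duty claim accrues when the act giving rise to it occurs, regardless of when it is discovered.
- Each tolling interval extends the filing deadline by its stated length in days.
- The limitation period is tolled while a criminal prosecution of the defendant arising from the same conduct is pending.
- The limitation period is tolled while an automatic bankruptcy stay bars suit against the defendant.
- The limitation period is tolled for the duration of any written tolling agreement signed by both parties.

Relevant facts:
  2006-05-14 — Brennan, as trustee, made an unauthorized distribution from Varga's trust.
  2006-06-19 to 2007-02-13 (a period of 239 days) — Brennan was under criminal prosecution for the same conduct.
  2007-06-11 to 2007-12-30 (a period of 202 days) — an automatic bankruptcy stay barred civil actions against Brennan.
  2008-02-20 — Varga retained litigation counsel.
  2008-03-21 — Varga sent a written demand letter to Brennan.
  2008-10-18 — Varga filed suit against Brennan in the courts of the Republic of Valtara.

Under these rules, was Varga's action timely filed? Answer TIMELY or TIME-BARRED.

TIME-BARRED

The claim accrued on 2006-05-14, when the wrongful act occurred.
The untolled deadline — 1 year after 2006-05-14 — is 2007-05-14.
The period was tolled for 239 days by the pending criminal prosecution (2006-06-19 to 2007-02-13), pushing the deadline to 2008-01-08.
The automatic bankruptcy stay from 2007-06-11 to 2007-12-30 tolled the period for 202 days, extending the deadline to 2008-07-28.
The other events in the timeline have no effect on the limitation period under the stated rules.
Varga filed on 2008-10-18, after the 2008-07-28 deadline, so the action is time-barred.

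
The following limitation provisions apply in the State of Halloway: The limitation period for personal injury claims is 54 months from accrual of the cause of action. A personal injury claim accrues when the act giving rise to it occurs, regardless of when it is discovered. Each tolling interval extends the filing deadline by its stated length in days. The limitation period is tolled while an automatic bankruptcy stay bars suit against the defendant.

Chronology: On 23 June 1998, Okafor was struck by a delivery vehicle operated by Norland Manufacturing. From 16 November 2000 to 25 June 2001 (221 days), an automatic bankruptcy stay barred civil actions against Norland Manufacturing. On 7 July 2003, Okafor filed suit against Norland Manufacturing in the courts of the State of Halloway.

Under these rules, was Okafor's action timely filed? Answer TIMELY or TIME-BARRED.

TIMELY

The limitation period began to run on 23 June 1998.
Adding the 54 months base period to 23 June 1998 gives a deadline of 23 December 2002, before any tolling.
The automatic bankruptcy stay from 16 November 2000 to 25 June 2001 tolled the period for 221 days, extending the deadline to 1 August 2003.
Okafor filed on 7 July 2003, before the 1 August 2003 deadline, so the action is timely.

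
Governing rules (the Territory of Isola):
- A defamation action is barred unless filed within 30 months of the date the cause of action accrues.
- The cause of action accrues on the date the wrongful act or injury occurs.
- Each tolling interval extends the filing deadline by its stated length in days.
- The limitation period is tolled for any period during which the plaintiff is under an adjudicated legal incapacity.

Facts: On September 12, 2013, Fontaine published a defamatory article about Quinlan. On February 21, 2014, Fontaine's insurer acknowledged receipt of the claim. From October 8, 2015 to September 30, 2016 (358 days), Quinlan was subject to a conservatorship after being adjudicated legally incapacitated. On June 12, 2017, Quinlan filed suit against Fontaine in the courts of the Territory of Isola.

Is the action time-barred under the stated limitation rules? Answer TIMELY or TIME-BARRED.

The claim accrued on September 12, 2013, when the wrongful act occurred.
30 months from September 12, 2013 is March 12, 2016.
The plaintiff's legal incapacity from October 8, 2015 to September 30, 2016 tolled the period for 358 days, extending the deadline to March 5, 2017.
Nothing else in the chronology tolls or restarts the period.
Filing on June 12, 2017 missed the March 5, 2017 deadline — the action is time-barred.

TIME-BARRED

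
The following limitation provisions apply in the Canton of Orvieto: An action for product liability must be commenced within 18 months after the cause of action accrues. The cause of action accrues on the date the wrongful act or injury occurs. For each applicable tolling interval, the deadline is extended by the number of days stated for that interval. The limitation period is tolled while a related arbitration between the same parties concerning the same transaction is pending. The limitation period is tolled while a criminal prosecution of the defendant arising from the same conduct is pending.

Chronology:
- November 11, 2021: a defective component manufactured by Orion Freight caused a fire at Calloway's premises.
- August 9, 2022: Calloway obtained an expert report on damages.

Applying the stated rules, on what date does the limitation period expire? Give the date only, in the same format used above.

The cause of action accrued on November 11, 2021, the date of the act.
Adding the 18 months base period to November 11, 2021 gives a deadline of May 11, 2023, before any tolling.
The other events in the timeline have no effect on the limitation period under the stated rules.

May 11, 2023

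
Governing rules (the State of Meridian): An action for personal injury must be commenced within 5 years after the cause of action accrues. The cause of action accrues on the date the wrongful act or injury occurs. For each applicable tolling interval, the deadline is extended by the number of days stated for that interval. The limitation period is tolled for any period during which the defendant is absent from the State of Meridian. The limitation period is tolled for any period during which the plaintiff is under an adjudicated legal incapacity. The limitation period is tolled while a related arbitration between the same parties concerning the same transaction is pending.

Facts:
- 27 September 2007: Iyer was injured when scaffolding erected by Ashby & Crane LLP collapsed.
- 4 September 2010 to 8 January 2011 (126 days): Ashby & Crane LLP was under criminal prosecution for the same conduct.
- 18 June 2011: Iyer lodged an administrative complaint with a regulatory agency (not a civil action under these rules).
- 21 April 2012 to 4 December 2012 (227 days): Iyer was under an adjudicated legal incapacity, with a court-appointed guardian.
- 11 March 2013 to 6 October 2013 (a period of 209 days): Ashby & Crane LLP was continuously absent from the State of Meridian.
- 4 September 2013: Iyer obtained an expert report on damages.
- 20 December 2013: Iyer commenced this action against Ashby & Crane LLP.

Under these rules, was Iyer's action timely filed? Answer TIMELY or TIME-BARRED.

The cause of action accrued on 27 September 2007, the date of the act.
Adding the 5 years base period to 27 September 2007 gives a deadline of 27 September 2012, before any tolling.
Because the plaintiff's legal incapacity ran from 21 April 2012 to 4 December 2012, the deadline is extended by 227 days to 12 May 2013.
Because the defendant's absence from the jurisdiction ran from 11 March 2013 to 6 October 2013, the deadline is extended by 209 days to 7 December 2013.
No stated provision tolls the period for a criminal prosecution, so the interval from 4 September 2010 to 8 January 2011 has no effect on the deadline.
Nothing else in the chronology tolls or restarts the period.
The 20 December 2013 filing falls after the 7 December 2013 deadline; the claim is time-barred.

TIME-BARRED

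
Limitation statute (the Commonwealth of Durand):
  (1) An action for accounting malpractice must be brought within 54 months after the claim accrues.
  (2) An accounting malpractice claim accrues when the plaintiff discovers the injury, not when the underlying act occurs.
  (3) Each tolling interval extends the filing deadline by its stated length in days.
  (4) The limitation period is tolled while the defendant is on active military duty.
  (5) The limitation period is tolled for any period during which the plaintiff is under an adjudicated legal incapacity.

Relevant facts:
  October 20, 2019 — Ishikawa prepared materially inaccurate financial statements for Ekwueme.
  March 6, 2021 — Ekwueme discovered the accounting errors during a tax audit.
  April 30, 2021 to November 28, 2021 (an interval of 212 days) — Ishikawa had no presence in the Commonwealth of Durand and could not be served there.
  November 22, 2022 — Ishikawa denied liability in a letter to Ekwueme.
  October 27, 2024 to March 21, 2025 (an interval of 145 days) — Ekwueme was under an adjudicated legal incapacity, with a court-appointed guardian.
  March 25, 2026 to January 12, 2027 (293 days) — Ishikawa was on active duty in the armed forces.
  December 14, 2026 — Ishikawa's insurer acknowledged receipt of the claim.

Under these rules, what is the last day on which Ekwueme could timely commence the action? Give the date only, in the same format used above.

January 29, 2026

Accrual is tied to discovery, so the period began on March 6, 2021 rather than on October 20, 2019 when the act occurred.
Adding the 54 months base period to March 6, 2021 gives a deadline of September 6, 2025, before any tolling.
Because the plaintiff's legal incapacity ran from October 27, 2024 to March 21, 2025, the deadline is extended by 145 days to January 29, 2026.
By the time the defendant's active military service began on March 25, 2026, the limitation period had already expired on January 29, 2026; that interval cannot revive it.
No stated provision tolls the period for the defendant's absence, so the interval from April 30, 2021 to November 28, 2021 has no effect on the deadline.
The other events in the timeline have no effect on the limitation period under the stated rules.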